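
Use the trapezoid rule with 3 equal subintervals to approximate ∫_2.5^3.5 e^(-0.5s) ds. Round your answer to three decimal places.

Δs = (3.5 − 2.5)/3 = 1/3.
f(2.5) ≈ 0.287, f(17/6) ≈ 0.243, f(19/6) ≈ 0.205, f(3.5) ≈ 0.174.
T_3 = (Δs/2)·[f(s_0) + 2f(s_1) + 2f(s_2) + f(s_3)].
Sum ≈ 0.226.

0.226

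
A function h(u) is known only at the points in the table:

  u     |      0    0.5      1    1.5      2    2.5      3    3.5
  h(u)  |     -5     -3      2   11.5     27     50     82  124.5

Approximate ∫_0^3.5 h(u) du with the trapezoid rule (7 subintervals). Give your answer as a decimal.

114.625

Δu = 0.5.
T_7 = (0.5/2)·[(-5) + 2·(-3) + 2·2 + 2·11.5 + 2·27 + 2·50 + 2·82 + 124.5] = 114.625.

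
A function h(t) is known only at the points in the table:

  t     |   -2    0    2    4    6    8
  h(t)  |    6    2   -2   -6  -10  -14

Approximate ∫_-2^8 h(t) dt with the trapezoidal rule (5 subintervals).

Δt = 2.
T_5 = (2/2)·[6 + 2·2 + 2·(-2) + 2·(-6) + 2·(-10) + (-14)] = -40.

-40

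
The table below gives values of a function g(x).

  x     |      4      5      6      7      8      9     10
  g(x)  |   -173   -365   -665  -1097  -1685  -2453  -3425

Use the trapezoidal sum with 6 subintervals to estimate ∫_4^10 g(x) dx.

Δx = 1.
T_6 = (1/2)·[(-173) + 2·(-365) + 2·(-665) + 2·(-1097) + 2·(-1685) + 2·(-2453) + (-3425)] = -8064.

-8064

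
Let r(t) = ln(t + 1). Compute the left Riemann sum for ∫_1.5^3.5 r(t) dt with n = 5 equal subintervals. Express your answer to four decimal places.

Δt = (3.5 − 1.5)/5 = 0.4.
Left endpoints: 1.5, 1.9, 2.3, 2.7, 3.1.
r(1.5) ≈ 0.9163, r(1.9) ≈ 1.0647, r(2.3) ≈ 1.1939, r(2.7) ≈ 1.3083, r(3.1) ≈ 1.4110.
Sum = Δt · [r(1.5) + r(1.9) + r(2.3) + r(2.7) + r(3.1)].
Sum ≈ 2.3577.

2.3577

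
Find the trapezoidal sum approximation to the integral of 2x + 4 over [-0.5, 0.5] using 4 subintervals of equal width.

Δx = (0.5 − (-0.5))/4 = 0.25.
f(-0.5) = 3, f(-0.25) = 3.5, f(0) = 4, f(0.25) = 4.5, f(0.5) = 5.
T_4 = (Δx/2)·[f(x_0) + 2f(x_1) + 2f(x_2) + 2f(x_3) + f(x_4)].
Sum = 4.

4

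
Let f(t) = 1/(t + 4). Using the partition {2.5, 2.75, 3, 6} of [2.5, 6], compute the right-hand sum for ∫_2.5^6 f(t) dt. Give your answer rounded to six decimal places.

0.372751

Subinterval widths: 0.25, 0.25, 3.
Right endpoints: 2.75, 3, 6.
f(2.75) = 4/27, f(3) = 1/7, f(6) = 0.1.
Sum = Σ Δt_i · f(t_i).
Sum ≈ 0.372751.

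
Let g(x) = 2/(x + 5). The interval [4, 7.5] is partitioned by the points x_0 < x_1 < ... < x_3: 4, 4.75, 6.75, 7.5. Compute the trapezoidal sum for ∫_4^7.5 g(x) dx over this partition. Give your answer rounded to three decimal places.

0.659

Subinterval widths: 0.75, 2, 0.75.
g(4) = 2/9, g(4.75) = 8/39, g(6.75) = 8/47, g(7.5) = 0.16.
On each subinterval the trapezoid contributes (Δx_i/2)·[g(x_{i-1}) + g(x_i)].
Sum ≈ 0.659.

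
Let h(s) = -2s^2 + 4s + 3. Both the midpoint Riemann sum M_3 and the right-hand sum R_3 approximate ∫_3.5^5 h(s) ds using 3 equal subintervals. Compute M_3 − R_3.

5.0625

M_3 = -24.6875.
R_3 = -29.75.
M_3 − R_3 = 5.0625.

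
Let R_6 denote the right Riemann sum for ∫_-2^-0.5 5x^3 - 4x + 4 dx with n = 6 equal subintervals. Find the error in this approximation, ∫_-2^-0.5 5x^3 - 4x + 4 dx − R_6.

Exact integral: ∫_-2^-0.5 f(x) dx = -6.421875.
R_6 = -2.54296875.
Error = -6.421875 − (-2.54296875) = -3.87890625.

-3.87890625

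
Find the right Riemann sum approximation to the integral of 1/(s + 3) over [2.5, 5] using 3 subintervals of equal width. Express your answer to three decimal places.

Δs = (5 − 2.5)/3 = 5/6.
Right endpoints: 10/3, 25/6, 5.
f(10/3) = 3/19, f(25/6) = 6/43, f(5) = 0.125.
Sum = Δs · [f(10/3) + f(25/6) + f(5)].
Sum ≈ 0.352.

0.352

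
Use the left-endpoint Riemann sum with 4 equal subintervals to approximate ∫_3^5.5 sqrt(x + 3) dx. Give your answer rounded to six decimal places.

6.576389

Δx = (5.5 − 3)/4 = 0.625.
Left endpoints: 3, 3.625, 4.25, 4.875.
f(3) ≈ 2.449490, f(3.625) ≈ 2.573908, f(4.25) ≈ 2.692582, f(4.875) ≈ 2.806243.
Sum = Δx · [f(3) + f(3.625) + f(4.25) + f(4.875)].
Sum ≈ 6.576389.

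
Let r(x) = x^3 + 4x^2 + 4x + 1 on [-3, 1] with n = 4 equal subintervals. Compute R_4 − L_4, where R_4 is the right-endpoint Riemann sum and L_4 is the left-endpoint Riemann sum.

12

R_4 = 12.
L_4 = 0.
R_4 − L_4 = 12.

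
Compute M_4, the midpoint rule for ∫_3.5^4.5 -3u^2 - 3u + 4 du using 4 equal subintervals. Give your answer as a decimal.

Δu = (4.5 − 3.5)/4 = 0.25.
Midpoints: 3.625, 3.875, 4.125, 4.375.
f(3.625) = -46.296875, f(3.875) = -52.671875, f(4.125) = -59.421875, f(4.375) = -66.546875.
Sum = Δu · [f(3.625) + f(3.875) + f(4.125) + f(4.375)].
Sum = -56.234375.

-56.234375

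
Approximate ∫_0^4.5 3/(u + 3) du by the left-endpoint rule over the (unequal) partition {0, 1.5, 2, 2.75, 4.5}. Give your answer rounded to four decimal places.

Subinterval widths: 1.5, 0.5, 0.75, 1.75.
Left endpoints: 0, 1.5, 2, 2.75.
f(0) = 1, f(1.5) = 2/3, f(2) = 0.6, f(2.75) = 12/23.
Sum = Σ Δu_i · f(u_i).
Sum ≈ 3.1964.

3.1964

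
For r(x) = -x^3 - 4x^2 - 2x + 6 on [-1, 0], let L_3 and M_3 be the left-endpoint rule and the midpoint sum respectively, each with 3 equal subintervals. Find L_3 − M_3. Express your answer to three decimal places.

L_3 ≈ 5.70370.
M_3 ≈ 5.93981.
L_3 − M_3 ≈ -0.236.

-0.236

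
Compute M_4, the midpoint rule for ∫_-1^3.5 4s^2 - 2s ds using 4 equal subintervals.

Δs = (3.5 − (-1))/4 = 1.125.
Midpoints: -0.4375, 0.6875, 1.8125, 2.9375.
f(-0.4375) = 1.640625, f(0.6875) = 0.515625, f(1.8125) = 9.515625, f(2.9375) = 28.640625.
Sum = Δs · [f(-0.4375) + f(0.6875) + f(1.8125) + f(2.9375)].
Sum = 45.3515625.

45.3515625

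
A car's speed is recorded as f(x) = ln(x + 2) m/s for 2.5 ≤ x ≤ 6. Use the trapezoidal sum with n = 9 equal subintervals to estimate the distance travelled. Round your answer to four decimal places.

6.3660

Δx = (6 − 2.5)/9 = 7/18.
f(2.5) ≈ 1.5041, f(26/9) ≈ 1.5870, f(59/18) ≈ 1.6635, f(11/3) ≈ 1.7346, f(73/18) ≈ 1.8010, f(40/9) ≈ 1.8632, f(29/6) ≈ 1.9218, f(47/9) ≈ 1.9772, f(101/18) ≈ 2.0296, f(6) ≈ 2.0794.
T_9 = (Δx/2)·[f(x_0) + 2f(x_1) + ... + 2f(x_{8}) + f(x_9)].
Sum ≈ 6.3660.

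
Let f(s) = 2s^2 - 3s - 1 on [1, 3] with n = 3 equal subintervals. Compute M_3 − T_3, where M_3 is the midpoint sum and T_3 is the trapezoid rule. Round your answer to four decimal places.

-0.4444

M_3 ≈ 3.185185.
T_3 ≈ 3.629630.
M_3 − T_3 ≈ -0.4444.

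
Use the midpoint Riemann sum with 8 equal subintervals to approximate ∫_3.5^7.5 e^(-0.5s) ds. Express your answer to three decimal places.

0.300

Δs = (7.5 − 3.5)/8 = 0.5.
Midpoints: 3.75, 4.25, 4.75, 5.25, 5.75, 6.25, 6.75, 7.25.
f(3.75) ≈ 0.153, f(4.25) ≈ 0.119, f(4.75) ≈ 0.093, f(5.25) ≈ 0.072, f(5.75) ≈ 0.056, f(6.25) ≈ 0.044, f(6.75) ≈ 0.034, f(7.25) ≈ 0.027.
Sum = Δs · [f(3.75) + f(4.25) + f(4.75) + ...].
Sum ≈ 0.300.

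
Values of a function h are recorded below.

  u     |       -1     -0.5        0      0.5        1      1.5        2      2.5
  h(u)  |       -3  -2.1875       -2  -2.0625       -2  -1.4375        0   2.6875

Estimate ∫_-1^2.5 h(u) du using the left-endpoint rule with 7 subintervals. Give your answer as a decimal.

-6.34375

Δu = 0.5.
Sum = 0.5·[(-3) + (-2.1875) + (-2) + (-2.0625) + (-2) + (-1.4375) + 0] = -6.34375.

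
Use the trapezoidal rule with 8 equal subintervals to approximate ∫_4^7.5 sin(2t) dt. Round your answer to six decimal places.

Δt = (7.5 − 4)/8 = 0.4375.
f(4) ≈ 0.989358, f(4.4375) ≈ 0.522498, f(4.875) ≈ -0.319519, f(5.3125) ≈ -0.932120, f(5.75) ≈ -0.875452, f(6.1875) ≈ -0.190205, f(6.625) ≈ 0.631611, f(7.0625) ≈ 0.999926, f(7.5) ≈ 0.650288.
T_8 = (Δt/2)·[f(t_0) + 2f(t_1) + ... + 2f(t_{7}) + f(t_8)].
Sum ≈ 0.287246.

0.287246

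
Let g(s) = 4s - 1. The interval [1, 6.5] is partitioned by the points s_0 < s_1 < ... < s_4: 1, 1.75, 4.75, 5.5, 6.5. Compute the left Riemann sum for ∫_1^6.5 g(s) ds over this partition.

Subinterval widths: 0.75, 3, 0.75, 1.
Left endpoints: 1, 1.75, 4.75, 5.5.
g(1) = 3, g(1.75) = 6, g(4.75) = 18, g(5.5) = 21.
Sum = Σ Δs_i · g(s_i).
Sum = 54.75.

54.75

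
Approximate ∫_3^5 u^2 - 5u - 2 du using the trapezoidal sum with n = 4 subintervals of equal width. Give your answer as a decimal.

-11.25

Δu = (5 − 3)/4 = 0.5.
f(3) = -8, f(3.5) = -7.25, f(4) = -6, f(4.5) = -4.25, f(5) = -2.
T_4 = (Δu/2)·[f(u_0) + 2f(u_1) + 2f(u_2) + 2f(u_3) + f(u_4)].
Sum = -11.25.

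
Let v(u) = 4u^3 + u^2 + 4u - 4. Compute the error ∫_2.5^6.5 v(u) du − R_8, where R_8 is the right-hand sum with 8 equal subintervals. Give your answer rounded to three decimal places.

Exact integral: ∫_2.5^6.5 v(u) du ≈ 1888.33333.
R_8 = 2169.5.
Error ≈ 1888.33333 − 2169.5 ≈ -281.167.

-281.167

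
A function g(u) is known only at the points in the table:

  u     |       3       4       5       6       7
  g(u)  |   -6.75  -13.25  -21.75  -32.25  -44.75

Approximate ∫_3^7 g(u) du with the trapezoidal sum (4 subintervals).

-93

Δu = 1.
T_4 = (1/2)·[(-6.75) + 2·(-13.25) + 2·(-21.75) + 2·(-32.25) + (-44.75)] = -93.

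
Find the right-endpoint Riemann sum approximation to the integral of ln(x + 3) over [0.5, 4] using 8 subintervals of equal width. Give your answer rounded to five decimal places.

Δx = (4 − 0.5)/8 = 0.4375.
Right endpoints: 0.9375, 1.375, 1.8125, 2.25, 2.6875, 3.125, 3.5625, 4.
f(0.9375) ≈ 1.37055, f(1.375) ≈ 1.47591, f(1.8125) ≈ 1.57122, f(2.25) ≈ 1.65823, f(2.6875) ≈ 1.73827, f(3.125) ≈ 1.81238, f(3.5625) ≈ 1.88137, f(4) ≈ 1.94591.
Sum = Δx · [f(0.9375) + f(1.375) + f(1.8125) + ...].
Sum ≈ 5.88605.

5.88605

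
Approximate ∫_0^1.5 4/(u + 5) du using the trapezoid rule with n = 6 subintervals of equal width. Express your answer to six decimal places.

Δu = (1.5 − 0)/6 = 0.25.
f(0) = 0.8, f(0.25) = 16/21, f(0.5) = 8/11, f(0.75) = 16/23, f(1) = 2/3, f(1.25) = 0.64, f(1.5) = 8/13.
T_6 = (Δu/2)·[f(u_0) + 2f(u_1) + ... + 2f(u_{5}) + f(u_6)].
Sum ≈ 1.049797.

1.049797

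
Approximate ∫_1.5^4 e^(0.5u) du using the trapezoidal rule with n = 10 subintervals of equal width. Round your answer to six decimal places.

10.557838

Δu = (4 − 1.5)/10 = 0.25.
f(1.5) ≈ 2.117000, f(1.75) ≈ 2.398875, f(2) ≈ 2.718282, f(2.25) ≈ 3.080217, f(2.5) ≈ 3.490343, f(2.75) ≈ 3.955077, f(3) ≈ 4.481689, f(3.25) ≈ 5.078419, f(3.5) ≈ 5.754603, f(3.75) ≈ 6.520819, f(4) ≈ 7.389056.
T_10 = (Δu/2)·[f(u_0) + 2f(u_1) + ... + 2f(u_{9}) + f(u_10)].
Sum ≈ 10.557838.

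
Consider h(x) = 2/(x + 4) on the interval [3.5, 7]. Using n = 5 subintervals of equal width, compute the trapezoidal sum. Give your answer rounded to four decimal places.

Δx = (7 − 3.5)/5 = 0.7.
h(3.5) = 4/15, h(4.2) = 10/41, h(4.9) = 20/89, h(5.6) = 5/24, h(6.3) = 20/103, h(7) = 2/11.
T_5 = (Δx/2)·[h(x_0) + 2h(x_1) + ... + 2h(x_{4}) + h(x_5)].
Sum ≈ 0.7668.

0.7668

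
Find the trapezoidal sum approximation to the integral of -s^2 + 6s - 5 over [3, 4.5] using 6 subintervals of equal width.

4.859375

Δs = (4.5 − 3)/6 = 0.25.
f(3) = 4, f(3.25) = 3.9375, f(3.5) = 3.75, f(3.75) = 3.4375, f(4) = 3, f(4.25) = 2.4375, f(4.5) = 1.75.
T_6 = (Δs/2)·[f(s_0) + 2f(s_1) + ... + 2f(s_{5}) + f(s_6)].
Sum = 4.859375.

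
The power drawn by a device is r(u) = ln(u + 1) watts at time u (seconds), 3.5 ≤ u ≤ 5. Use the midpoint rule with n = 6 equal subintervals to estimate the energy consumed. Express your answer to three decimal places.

Δu = (5 − 3.5)/6 = 0.25.
Midpoints: 3.625, 3.875, 4.125, 4.375, 4.625, 4.875.
r(3.625) ≈ 1.531, r(3.875) ≈ 1.584, r(4.125) ≈ 1.634, r(4.375) ≈ 1.682, r(4.625) ≈ 1.727, r(4.875) ≈ 1.771.
Sum = Δu · [r(3.625) + r(3.875) + r(4.125) + ...].
Sum ≈ 2.482.

2.482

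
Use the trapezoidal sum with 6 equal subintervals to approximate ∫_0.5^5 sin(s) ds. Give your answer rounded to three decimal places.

0.566

Δs = (5 − 0.5)/6 = 0.75.
f(0.5) ≈ 0.479, f(1.25) ≈ 0.949, f(2) ≈ 0.909, f(2.75) ≈ 0.382, f(3.5) ≈ -0.351, f(4.25) ≈ -0.895, f(5) ≈ -0.959.
T_6 = (Δs/2)·[f(s_0) + 2f(s_1) + ... + 2f(s_{5}) + f(s_6)].
Sum ≈ 0.566.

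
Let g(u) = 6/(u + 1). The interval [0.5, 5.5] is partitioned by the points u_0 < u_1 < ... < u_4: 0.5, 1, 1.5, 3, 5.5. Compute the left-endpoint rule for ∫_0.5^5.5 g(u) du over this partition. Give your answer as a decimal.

10.85

Subinterval widths: 0.5, 0.5, 1.5, 2.5.
Left endpoints: 0.5, 1, 1.5, 3.
g(0.5) = 4, g(1) = 3, g(1.5) = 2.4, g(3) = 1.5.
Sum = Σ Δu_i · g(u_i).
Sum = 10.85.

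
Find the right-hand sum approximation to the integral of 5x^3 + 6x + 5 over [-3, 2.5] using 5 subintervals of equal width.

98.0375

Δx = (2.5 − (-3))/5 = 1.1.
Right endpoints: -1.9, -0.8, 0.3, 1.4, 2.5.
f(-1.9) = -40.695, f(-0.8) = -2.36, f(0.3) = 6.935, f(1.4) = 27.12, f(2.5) = 98.125.
Sum = Δx · [f(-1.9) + f(-0.8) + f(0.3) + f(1.4) + f(2.5)].
Sum = 98.0375.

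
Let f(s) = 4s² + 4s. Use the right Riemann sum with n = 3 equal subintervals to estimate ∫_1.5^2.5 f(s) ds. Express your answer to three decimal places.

27.741

Δs = (2.5 − 1.5)/3 = 1/3.
Right endpoints: 11/6, 13/6, 2.5.
f(11/6) = 187/9, f(13/6) = 247/9, f(2.5) = 35.
Sum = Δs · [f(11/6) + f(13/6) + f(2.5)].
Sum ≈ 27.741.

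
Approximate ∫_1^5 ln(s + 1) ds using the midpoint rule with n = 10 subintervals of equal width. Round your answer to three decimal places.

5.366

Δs = (5 − 1)/10 = 0.4.
Midpoints: 1.2, 1.6, 2, 2.4, 2.8, 3.2, 3.6, 4, 4.4, 4.8.
f(1.2) ≈ 0.788, f(1.6) ≈ 0.956, f(2) ≈ 1.099, f(2.4) ≈ 1.224, f(2.8) ≈ 1.335, f(3.2) ≈ 1.435, f(3.6) ≈ 1.526, f(4) ≈ 1.609, f(4.4) ≈ 1.686, f(4.8) ≈ 1.758.
Sum = Δs · [f(1.2) + f(1.6) + f(2) + ...].
Sum ≈ 5.366.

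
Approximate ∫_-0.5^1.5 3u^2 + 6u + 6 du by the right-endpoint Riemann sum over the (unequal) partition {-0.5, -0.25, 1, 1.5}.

Subinterval widths: 0.25, 1.25, 0.5.
Right endpoints: -0.25, 1, 1.5.
f(-0.25) = 4.6875, f(1) = 15, f(1.5) = 21.75.
Sum = Σ Δu_i · f(u_i).
Sum = 30.796875.

30.796875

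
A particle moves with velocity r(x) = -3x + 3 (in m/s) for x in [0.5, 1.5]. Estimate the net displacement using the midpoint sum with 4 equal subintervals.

0

Δx = (1.5 − 0.5)/4 = 0.25.
Midpoints: 0.625, 0.875, 1.125, 1.375.
r(0.625) = 1.125, r(0.875) = 0.375, r(1.125) = -0.375, r(1.375) = -1.125.
Sum = Δx · [r(0.625) + r(0.875) + r(1.125) + r(1.375)].
Sum = 0.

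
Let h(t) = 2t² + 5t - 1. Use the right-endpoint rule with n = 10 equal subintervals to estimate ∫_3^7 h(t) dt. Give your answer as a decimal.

326.88

Δt = (7 − 3)/10 = 0.4.
Right endpoints: 3.4, 3.8, 4.2, 4.6, 5, 5.4, 5.8, 6.2, 6.6, 7.
h(3.4) = 39.12, h(3.8) = 46.88, h(4.2) = 55.28, h(4.6) = 64.32, h(5) = 74, h(5.4) = 84.32, h(5.8) = 95.28, h(6.2) = 106.88, h(6.6) = 119.12, h(7) = 132.
Sum = Δt · [h(3.4) + h(3.8) + h(4.2) + ...].
Sum = 326.88.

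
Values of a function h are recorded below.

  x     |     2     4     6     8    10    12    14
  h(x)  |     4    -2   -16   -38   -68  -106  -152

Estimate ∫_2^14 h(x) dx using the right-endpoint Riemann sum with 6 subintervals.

Δx = 2.
Sum = 2·[(-2) + (-16) + (-38) + (-68) + (-106) + (-152)] = -764.

-764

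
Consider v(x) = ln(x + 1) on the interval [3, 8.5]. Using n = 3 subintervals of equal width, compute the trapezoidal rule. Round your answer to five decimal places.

Δx = (8.5 − 3)/3 = 11/6.
v(3) ≈ 1.38629, v(29/6) ≈ 1.76359, v(20/3) ≈ 2.03688, v(8.5) ≈ 2.25129.
T_3 = (Δx/2)·[v(x_0) + 2v(x_1) + 2v(x_2) + v(x_3)].
Sum ≈ 10.30198.

10.30198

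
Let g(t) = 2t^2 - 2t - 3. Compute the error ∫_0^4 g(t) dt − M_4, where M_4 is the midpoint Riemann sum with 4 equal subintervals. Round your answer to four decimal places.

0.6667

Exact integral: ∫_0^4 g(t) dt ≈ 14.666667.
M_4 = 14.
Error ≈ 14.666667 − 14 ≈ 0.6667.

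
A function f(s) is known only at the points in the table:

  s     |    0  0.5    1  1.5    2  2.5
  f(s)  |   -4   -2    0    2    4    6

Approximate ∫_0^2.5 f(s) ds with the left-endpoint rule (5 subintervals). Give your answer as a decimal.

Δs = 0.5.
Sum = 0.5·[(-4) + (-2) + 0 + 2 + 4] = 0.

0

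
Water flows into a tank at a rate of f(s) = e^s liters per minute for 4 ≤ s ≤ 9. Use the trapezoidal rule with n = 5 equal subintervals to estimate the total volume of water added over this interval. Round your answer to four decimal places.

8708.2741

Δs = (9 − 4)/5 = 1.
f(4) ≈ 54.5982, f(5) ≈ 148.4132, f(6) ≈ 403.4288, f(7) ≈ 1096.6332, f(8) ≈ 2980.9580, f(9) ≈ 8103.0839.
T_5 = (Δs/2)·[f(s_0) + 2f(s_1) + ... + 2f(s_{4}) + f(s_5)].
Sum ≈ 8708.2741.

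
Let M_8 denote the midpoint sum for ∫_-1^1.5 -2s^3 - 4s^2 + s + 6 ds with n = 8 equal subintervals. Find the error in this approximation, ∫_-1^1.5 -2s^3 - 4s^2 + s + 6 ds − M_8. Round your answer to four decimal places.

Exact integral: ∫_-1^1.5 f(s) ds ≈ 7.760417.
M_8 ≈ 7.872314.
Error ≈ 7.760417 − 7.872314 ≈ -0.1119.

-0.1119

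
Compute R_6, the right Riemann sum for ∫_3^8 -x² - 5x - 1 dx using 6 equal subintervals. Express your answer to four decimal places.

-338.0787

Δx = (8 − 3)/6 = 5/6.
Right endpoints: 23/6, 14/3, 5.5, 19/3, 43/6, 8.
f(23/6) = -1255/36, f(14/3) = -415/9, f(5.5) = -58.75, f(19/3) = -655/9, f(43/6) = -3175/36, f(8) = -105.
Sum = Δx · [f(23/6) + f(14/3) + f(5.5) + ...].
Sum ≈ -338.0787.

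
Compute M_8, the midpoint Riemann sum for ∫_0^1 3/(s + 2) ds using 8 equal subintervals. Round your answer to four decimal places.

Δs = (1 − 0)/8 = 0.125.
Midpoints: 0.0625, 0.1875, 0.3125, 0.4375, 0.5625, 0.6875, 0.8125, 0.9375.
f(0.0625) = 16/11, f(0.1875) = 48/35, f(0.3125) = 48/37, f(0.4375) = 16/13, f(0.5625) = 48/41, f(0.6875) = 48/43, f(0.8125) = 16/15, f(0.9375) = 48/47.
Sum = Δs · [f(0.0625) + f(0.1875) + f(0.3125) + ...].
Sum ≈ 1.2161.

1.2161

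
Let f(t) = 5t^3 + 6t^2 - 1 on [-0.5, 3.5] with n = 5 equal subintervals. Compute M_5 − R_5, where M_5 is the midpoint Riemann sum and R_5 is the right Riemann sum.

M_5 = 263.42.
R_5 = 396.46.
M_5 − R_5 = -133.04.

-133.04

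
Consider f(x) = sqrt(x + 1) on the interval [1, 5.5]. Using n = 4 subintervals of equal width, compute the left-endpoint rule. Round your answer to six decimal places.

Δx = (5.5 − 1)/4 = 1.125.
Left endpoints: 1, 2.125, 3.25, 4.375.
f(1) ≈ 1.414214, f(2.125) ≈ 1.767767, f(3.25) ≈ 2.061553, f(4.375) ≈ 2.318405.
Sum = Δx · [f(1) + f(2.125) + f(3.25) + f(4.375)].
Sum ≈ 8.507180.

8.507180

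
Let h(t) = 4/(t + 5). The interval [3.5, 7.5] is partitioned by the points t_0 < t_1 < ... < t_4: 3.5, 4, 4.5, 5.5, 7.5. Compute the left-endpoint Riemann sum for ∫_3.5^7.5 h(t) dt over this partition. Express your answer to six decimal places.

Subinterval widths: 0.5, 0.5, 1, 2.
Left endpoints: 3.5, 4, 4.5, 5.5.
h(3.5) = 8/17, h(4) = 4/9, h(4.5) = 8/19, h(5.5) = 8/21.
Sum = Σ Δt_i · h(t_i).
Sum ≈ 1.640474.

1.640474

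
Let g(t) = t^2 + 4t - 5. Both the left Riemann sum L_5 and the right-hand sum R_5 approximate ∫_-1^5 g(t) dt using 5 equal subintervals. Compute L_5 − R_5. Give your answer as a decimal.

-57.6

L_5 = 32.64.
R_5 = 90.24.
L_5 − R_5 = -57.6.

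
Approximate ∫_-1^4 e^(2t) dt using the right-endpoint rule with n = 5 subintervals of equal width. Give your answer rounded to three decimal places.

3447.374

Δt = (4 − (-1))/5 = 1.
Right endpoints: 0, 1, 2, 3, 4.
f(0) ≈ 1.000, f(1) ≈ 7.389, f(2) ≈ 54.598, f(3) ≈ 403.429, f(4) ≈ 2980.958.
Sum = Δt · [f(0) + f(1) + f(2) + f(3) + f(4)].
Sum ≈ 3447.374.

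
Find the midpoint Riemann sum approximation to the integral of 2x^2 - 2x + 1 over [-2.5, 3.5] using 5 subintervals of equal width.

Δx = (3.5 − (-2.5))/5 = 1.2.
Midpoints: -1.9, -0.7, 0.5, 1.7, 2.9.
f(-1.9) = 12.02, f(-0.7) = 3.38, f(0.5) = 0.5, f(1.7) = 3.38, f(2.9) = 12.02.
Sum = Δx · [f(-1.9) + f(-0.7) + f(0.5) + f(1.7) + f(2.9)].
Sum = 37.56.

37.56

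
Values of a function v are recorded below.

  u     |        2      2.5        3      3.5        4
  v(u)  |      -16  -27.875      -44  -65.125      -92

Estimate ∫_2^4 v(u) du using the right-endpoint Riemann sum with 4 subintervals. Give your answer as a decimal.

Δu = 0.5.
Sum = 0.5·[(-27.875) + (-44) + (-65.125) + (-92)] = -114.5.

-114.5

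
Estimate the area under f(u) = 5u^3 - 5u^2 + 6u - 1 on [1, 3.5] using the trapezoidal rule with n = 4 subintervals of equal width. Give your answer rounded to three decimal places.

152.466

Δu = (3.5 − 1)/4 = 0.625.
f(1) = 5, f(1.625) = 8705/512, f(2.25) = 44.140625, f(2.875) = 47995/512, f(3.5) = 173.125.
T_4 = (Δu/2)·[f(u_0) + 2f(u_1) + 2f(u_2) + 2f(u_3) + f(u_4)].
Sum ≈ 152.466.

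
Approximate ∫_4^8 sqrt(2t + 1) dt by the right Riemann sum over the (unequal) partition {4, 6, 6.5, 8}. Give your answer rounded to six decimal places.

Subinterval widths: 2, 0.5, 1.5.
Right endpoints: 6, 6.5, 8.
f(6) ≈ 3.605551, f(6.5) ≈ 3.741657, f(8) ≈ 4.123106.
Sum = Σ Δt_i · f(t_i).
Sum ≈ 15.266590.

15.266590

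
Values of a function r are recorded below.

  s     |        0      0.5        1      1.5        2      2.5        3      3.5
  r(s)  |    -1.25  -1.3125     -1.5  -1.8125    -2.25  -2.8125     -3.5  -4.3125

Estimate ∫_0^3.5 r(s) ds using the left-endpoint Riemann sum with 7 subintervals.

Δs = 0.5.
Sum = 0.5·[(-1.25) + (-1.3125) + (-1.5) + (-1.8125) + (-2.25) + (-2.8125) + (-3.5)] = -7.21875.

-7.21875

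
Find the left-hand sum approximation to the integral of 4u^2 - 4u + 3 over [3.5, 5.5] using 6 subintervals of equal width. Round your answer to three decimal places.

Δu = (5.5 − 3.5)/6 = 1/3.
Left endpoints: 3.5, 23/6, 25/6, 4.5, 29/6, 31/6.
f(3.5) = 38, f(23/6) = 418/9, f(25/6) = 502/9, f(4.5) = 66, f(29/6) = 694/9, f(31/6) = 802/9.
Sum = Δu · [f(3.5) + f(23/6) + f(25/6) + ...].
Sum ≈ 124.148.

124.148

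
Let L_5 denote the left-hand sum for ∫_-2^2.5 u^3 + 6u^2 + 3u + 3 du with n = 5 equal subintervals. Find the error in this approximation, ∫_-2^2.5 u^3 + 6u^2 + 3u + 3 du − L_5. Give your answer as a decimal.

Exact integral: ∫_-2^2.5 f(u) du = 69.890625.
L_5 = 51.21.
Error = 69.890625 − 51.21 = 18.680625.

18.680625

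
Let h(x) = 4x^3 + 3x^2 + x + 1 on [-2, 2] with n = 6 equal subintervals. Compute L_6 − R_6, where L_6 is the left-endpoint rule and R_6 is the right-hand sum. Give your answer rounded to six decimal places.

L_6 ≈ -1.77777778.
R_6 ≈ 43.55555556.
L_6 − R_6 ≈ -45.333333.

-45.333333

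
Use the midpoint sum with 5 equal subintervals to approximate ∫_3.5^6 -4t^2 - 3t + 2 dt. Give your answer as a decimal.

Δt = (6 − 3.5)/5 = 0.5.
Midpoints: 3.75, 4.25, 4.75, 5.25, 5.75.
f(3.75) = -65.5, f(4.25) = -83, f(4.75) = -102.5, f(5.25) = -124, f(5.75) = -147.5.
Sum = Δt · [f(3.75) + f(4.25) + f(4.75) + f(5.25) + f(5.75)].
Sum = -261.25.

-261.25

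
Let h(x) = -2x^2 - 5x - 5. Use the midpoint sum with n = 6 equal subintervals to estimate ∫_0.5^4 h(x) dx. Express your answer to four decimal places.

Δx = (4 − 0.5)/6 = 7/12.
Midpoints: 19/24, 1.375, 47/24, 61/24, 3.125, 89/24.
h(19/24) = -2941/288, h(1.375) = -15.65625, h(47/24) = -6469/288, h(61/24) = -8821/288, h(3.125) = -40.15625, h(89/24) = -14701/288.
Sum = Δx · [h(19/24) + h(1.375) + h(47/24) + ...].
Sum ≈ -99.2598.

-99.2598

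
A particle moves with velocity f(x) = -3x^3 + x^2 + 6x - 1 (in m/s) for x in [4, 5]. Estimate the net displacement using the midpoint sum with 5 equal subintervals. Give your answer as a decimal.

Δx = (5 − 4)/5 = 0.2.
Midpoints: 4.1, 4.3, 4.5, 4.7, 4.9.
f(4.1) = -166.353, f(4.3) = -195.231, f(4.5) = -227.125, f(4.7) = -262.179, f(4.9) = -300.537.
Sum = Δx · [f(4.1) + f(4.3) + f(4.5) + f(4.7) + f(4.9)].
Sum = -230.285.

-230.285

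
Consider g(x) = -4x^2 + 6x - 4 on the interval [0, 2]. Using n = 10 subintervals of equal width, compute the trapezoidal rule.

-6.72

Δx = (2 − 0)/10 = 0.2.
g(0) = -4, g(0.2) = -2.96, g(0.4) = -2.24, g(0.6) = -1.84, g(0.8) = -1.76, g(1) = -2, g(1.2) = -2.56, g(1.4) = -3.44, g(1.6) = -4.64, g(1.8) = -6.16, g(2) = -8.
T_10 = (Δx/2)·[g(x_0) + 2g(x_1) + ... + 2g(x_{9}) + g(x_10)].
Sum = -6.72.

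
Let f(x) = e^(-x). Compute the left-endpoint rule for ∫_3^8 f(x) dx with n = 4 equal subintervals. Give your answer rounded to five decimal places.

0.08664

Δx = (8 − 3)/4 = 1.25.
Left endpoints: 3, 4.25, 5.5, 6.75.
f(3) ≈ 0.04979, f(4.25) ≈ 0.01426, f(5.5) ≈ 0.00409, f(6.75) ≈ 0.00117.
Sum = Δx · [f(3) + f(4.25) + f(5.5) + f(6.75)].
Sum ≈ 0.08664.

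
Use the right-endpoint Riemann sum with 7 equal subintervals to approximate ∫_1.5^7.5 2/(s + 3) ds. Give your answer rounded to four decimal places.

1.5907

Δs = (7.5 − 1.5)/7 = 6/7.
Right endpoints: 33/14, 45/14, 57/14, 69/14, 81/14, 93/14, 7.5.
f(33/14) = 28/75, f(45/14) = 28/87, f(57/14) = 28/99, f(69/14) = 28/111, f(81/14) = 28/123, f(93/14) = 28/135, f(7.5) = 4/21.
Sum = Δs · [f(33/14) + f(45/14) + f(57/14) + ...].
Sum ≈ 1.5907.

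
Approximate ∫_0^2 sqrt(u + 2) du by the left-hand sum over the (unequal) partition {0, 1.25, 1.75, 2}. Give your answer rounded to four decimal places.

Subinterval widths: 1.25, 0.5, 0.25.
Left endpoints: 0, 1.25, 1.75.
f(0) ≈ 1.4142, f(1.25) ≈ 1.8028, f(1.75) ≈ 1.9365.
Sum = Σ Δu_i · f(u_i).
Sum ≈ 3.1533.

3.1533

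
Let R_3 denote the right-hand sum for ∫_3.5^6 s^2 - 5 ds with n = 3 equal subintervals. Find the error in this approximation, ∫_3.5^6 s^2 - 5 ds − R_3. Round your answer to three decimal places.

-10.185

Exact integral: ∫_3.5^6 f(s) ds ≈ 45.20833.
R_3 ≈ 55.39352.
Error ≈ 45.20833 − 55.39352 ≈ -10.185.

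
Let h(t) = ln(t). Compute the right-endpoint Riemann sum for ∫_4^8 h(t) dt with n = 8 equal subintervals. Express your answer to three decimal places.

7.261

Δt = (8 − 4)/8 = 0.5.
Right endpoints: 4.5, 5, 5.5, 6, 6.5, 7, 7.5, 8.
h(4.5) ≈ 1.504, h(5) ≈ 1.609, h(5.5) ≈ 1.705, h(6) ≈ 1.792, h(6.5) ≈ 1.872, h(7) ≈ 1.946, h(7.5) ≈ 2.015, h(8) ≈ 2.079.
Sum = Δt · [h(4.5) + h(5) + h(5.5) + ...].
Sum ≈ 7.261.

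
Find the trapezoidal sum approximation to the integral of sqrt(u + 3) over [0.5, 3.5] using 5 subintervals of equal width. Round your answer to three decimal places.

Δu = (3.5 − 0.5)/5 = 0.6.
f(0.5) ≈ 1.871, f(1.1) ≈ 2.025, f(1.7) ≈ 2.168, f(2.3) ≈ 2.302, f(2.9) ≈ 2.429, f(3.5) ≈ 2.550.
T_5 = (Δu/2)·[f(u_0) + 2f(u_1) + ... + 2f(u_{4}) + f(u_5)].
Sum ≈ 6.680.

6.680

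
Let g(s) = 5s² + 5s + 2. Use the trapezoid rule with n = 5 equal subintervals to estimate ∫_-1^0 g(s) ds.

1.2

Δs = (0 − (-1))/5 = 0.2.
g(-1) = 2, g(-0.8) = 1.2, g(-0.6) = 0.8, g(-0.4) = 0.8, g(-0.2) = 1.2, g(0) = 2.
T_5 = (Δs/2)·[g(s_0) + 2g(s_1) + ... + 2g(s_{4}) + g(s_5)].
Sum = 1.2.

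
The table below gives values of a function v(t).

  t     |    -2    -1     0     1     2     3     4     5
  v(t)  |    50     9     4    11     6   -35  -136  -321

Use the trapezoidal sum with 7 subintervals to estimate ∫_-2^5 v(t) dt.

-276.5

Δt = 1.
T_7 = (1/2)·[50 + 2·9 + 2·4 + 2·11 + 2·6 + 2·(-35) + 2·(-136) + (-321)] = -276.5.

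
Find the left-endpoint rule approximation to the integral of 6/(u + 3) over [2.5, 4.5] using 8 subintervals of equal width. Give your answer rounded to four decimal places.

1.8978

Δu = (4.5 − 2.5)/8 = 0.25.
Left endpoints: 2.5, 2.75, 3, 3.25, 3.5, 3.75, 4, 4.25.
f(2.5) = 12/11, f(2.75) = 24/23, f(3) = 1, f(3.25) = 0.96, f(3.5) = 12/13, f(3.75) = 8/9, f(4) = 6/7, f(4.25) = 24/29.
Sum = Δu · [f(2.5) + f(2.75) + f(3) + ...].
Sum ≈ 1.8978.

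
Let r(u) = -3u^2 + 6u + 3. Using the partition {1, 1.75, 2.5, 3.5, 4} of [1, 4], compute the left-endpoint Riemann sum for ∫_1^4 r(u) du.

Subinterval widths: 0.75, 0.75, 1, 0.5.
Left endpoints: 1, 1.75, 2.5, 3.5.
r(1) = 6, r(1.75) = 4.3125, r(2.5) = -0.75, r(3.5) = -12.75.
Sum = Σ Δu_i · r(u_i).
Sum = 0.609375.

0.609375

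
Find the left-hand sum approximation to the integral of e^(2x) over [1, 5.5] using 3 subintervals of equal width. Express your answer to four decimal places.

Δx = (5.5 − 1)/3 = 1.5.
Left endpoints: 1, 2.5, 4.
f(1) ≈ 7.3891, f(2.5) ≈ 148.4132, f(4) ≈ 2980.9580.
Sum = Δx · [f(1) + f(2.5) + f(4)].
Sum ≈ 4705.1403.

4705.1403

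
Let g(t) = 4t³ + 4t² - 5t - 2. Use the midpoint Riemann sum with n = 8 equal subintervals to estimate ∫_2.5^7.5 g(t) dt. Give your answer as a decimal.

3521.25

Δt = (7.5 − 2.5)/8 = 0.625.
Midpoints: 2.8125, 3.4375, 4.0625, 4.6875, 5.3125, 5.9375, 6.5625, 7.1875.
g(2.8125) = 107077/1024, g(3.4375) = 195127/1024, g(4.0625) = 319377/1024, g(4.6875) = 485827/1024, g(5.3125) = 700477/1024, g(5.9375) = 969327/1024, g(6.5625) = 1298377/1024, g(7.1875) = 1693627/1024.
Sum = Δt · [g(2.8125) + g(3.4375) + g(4.0625) + ...].
Sum = 3521.25.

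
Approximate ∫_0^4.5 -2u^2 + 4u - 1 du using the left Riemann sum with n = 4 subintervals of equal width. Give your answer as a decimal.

Δu = (4.5 − 0)/4 = 1.125.
Left endpoints: 0, 1.125, 2.25, 3.375.
f(0) = -1, f(1.125) = 0.96875, f(2.25) = -2.125, f(3.375) = -10.28125.
Sum = Δu · [f(0) + f(1.125) + f(2.25) + f(3.375)].
Sum = -13.9921875.

-13.9921875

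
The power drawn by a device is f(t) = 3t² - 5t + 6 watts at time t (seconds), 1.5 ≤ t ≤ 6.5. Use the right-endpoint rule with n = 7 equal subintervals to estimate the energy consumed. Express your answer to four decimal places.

Δt = (6.5 − 1.5)/7 = 5/7.
Right endpoints: 31/14, 41/14, 51/14, 61/14, 71/14, 81/14, 6.5.
f(31/14) = 1889/196, f(41/14) = 3349/196, f(51/14) = 5409/196, f(61/14) = 8069/196, f(71/14) = 11329/196, f(81/14) = 15189/196, f(6.5) = 100.25.
Sum = Δt · [f(31/14) + f(41/14) + f(51/14) + ...].
Sum ≈ 236.4541.

236.4541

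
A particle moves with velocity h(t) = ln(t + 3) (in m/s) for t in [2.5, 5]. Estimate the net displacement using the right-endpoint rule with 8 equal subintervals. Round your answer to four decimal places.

4.8175

Δt = (5 − 2.5)/8 = 0.3125.
Right endpoints: 2.8125, 3.125, 3.4375, 3.75, 4.0625, 4.375, 4.6875, 5.
h(2.8125) ≈ 1.7600, h(3.125) ≈ 1.8124, h(3.4375) ≈ 1.8621, h(3.75) ≈ 1.9095, h(4.0625) ≈ 1.9548, h(4.375) ≈ 1.9981, h(4.6875) ≈ 2.0396, h(5) ≈ 2.0794.
Sum = Δt · [h(2.8125) + h(3.125) + h(3.4375) + ...].
Sum ≈ 4.8175.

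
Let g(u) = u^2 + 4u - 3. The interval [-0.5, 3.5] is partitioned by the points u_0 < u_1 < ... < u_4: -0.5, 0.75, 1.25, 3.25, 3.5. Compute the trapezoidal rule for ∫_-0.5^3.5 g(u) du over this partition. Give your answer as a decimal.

28.015625

Subinterval widths: 1.25, 0.5, 2, 0.25.
g(-0.5) = -4.75, g(0.75) = 0.5625, g(1.25) = 3.5625, g(3.25) = 20.5625, g(3.5) = 23.25.
On each subinterval the trapezoid contributes (Δu_i/2)·[g(u_{i-1}) + g(u_i)].
Sum = 28.015625.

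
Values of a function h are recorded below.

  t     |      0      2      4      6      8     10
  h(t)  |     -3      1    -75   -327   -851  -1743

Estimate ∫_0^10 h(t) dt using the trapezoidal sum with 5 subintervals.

-4250

Δt = 2.
T_5 = (2/2)·[(-3) + 2·1 + 2·(-75) + 2·(-327) + 2·(-851) + (-1743)] = -4250.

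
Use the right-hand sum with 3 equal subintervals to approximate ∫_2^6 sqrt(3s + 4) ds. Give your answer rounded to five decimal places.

16.89962

Δs = (6 − 2)/3 = 4/3.
Right endpoints: 10/3, 14/3, 6.
f(10/3) ≈ 3.74166, f(14/3) ≈ 4.24264, f(6) ≈ 4.69042.
Sum = Δs · [f(10/3) + f(14/3) + f(6)].
Sum ≈ 16.89962.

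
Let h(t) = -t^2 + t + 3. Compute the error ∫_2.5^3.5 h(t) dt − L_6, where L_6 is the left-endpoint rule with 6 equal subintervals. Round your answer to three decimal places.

-0.412

Exact integral: ∫_2.5^3.5 h(t) dt ≈ -3.08333.
L_6 ≈ -2.67130.
Error ≈ -3.08333 − (-2.67130) ≈ -0.412.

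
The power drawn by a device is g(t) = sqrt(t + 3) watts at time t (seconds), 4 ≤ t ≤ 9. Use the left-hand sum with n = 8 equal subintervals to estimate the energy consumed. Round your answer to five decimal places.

Δt = (9 − 4)/8 = 0.625.
Left endpoints: 4, 4.625, 5.25, 5.875, 6.5, 7.125, 7.75, 8.375.
g(4) ≈ 2.64575, g(4.625) ≈ 2.76134, g(5.25) ≈ 2.87228, g(5.875) ≈ 2.97909, g(6.5) ≈ 3.08221, g(7.125) ≈ 3.18198, g(7.75) ≈ 3.27872, g(8.375) ≈ 3.37268.
Sum = Δt · [g(4) + g(4.625) + g(5.25) + ...].
Sum ≈ 15.10879.

15.10879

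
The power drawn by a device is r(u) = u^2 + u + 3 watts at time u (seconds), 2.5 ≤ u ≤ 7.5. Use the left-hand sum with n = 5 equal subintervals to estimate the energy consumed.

Δu = (7.5 − 2.5)/5 = 1.
Left endpoints: 2.5, 3.5, 4.5, 5.5, 6.5.
r(2.5) = 11.75, r(3.5) = 18.75, r(4.5) = 27.75, r(5.5) = 38.75, r(6.5) = 51.75.
Sum = Δu · [r(2.5) + r(3.5) + r(4.5) + r(5.5) + r(6.5)].
Sum = 148.75.

148.75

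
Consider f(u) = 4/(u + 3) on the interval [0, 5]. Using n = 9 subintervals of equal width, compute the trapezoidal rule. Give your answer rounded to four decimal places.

3.9331

Δu = (5 − 0)/9 = 5/9.
f(0) = 4/3, f(5/9) = 1.125, f(10/9) = 36/37, f(5/3) = 6/7, f(20/9) = 36/47, f(25/9) = 9/13, f(10/3) = 12/19, f(35/9) = 18/31, f(40/9) = 36/67, f(5) = 0.5.
T_9 = (Δu/2)·[f(u_0) + 2f(u_1) + ... + 2f(u_{8}) + f(u_9)].
Sum ≈ 3.9331.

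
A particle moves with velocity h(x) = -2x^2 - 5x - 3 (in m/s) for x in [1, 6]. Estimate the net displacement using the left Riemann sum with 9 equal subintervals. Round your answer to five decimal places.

Δx = (6 − 1)/9 = 5/9.
Left endpoints: 1, 14/9, 19/9, 8/3, 29/9, 34/9, 13/3, 44/9, 49/9.
h(1) = -10, h(14/9) = -1265/81, h(19/9) = -1820/81, h(8/3) = -275/9, h(29/9) = -3230/81, h(34/9) = -4085/81, h(13/3) = -560/9, h(44/9) = -6095/81, h(49/9) = -7250/81.
Sum = Δx · [h(1) + h(14/9) + h(19/9) + ...].
Sum ≈ -219.95885.

-219.95885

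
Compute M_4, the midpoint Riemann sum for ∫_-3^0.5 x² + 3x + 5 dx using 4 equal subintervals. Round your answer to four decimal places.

13.1934

Δx = (0.5 − (-3))/4 = 0.875.
Midpoints: -2.5625, -1.6875, -0.8125, 0.0625.
f(-2.5625) = 3.87890625, f(-1.6875) = 2.78515625, f(-0.8125) = 3.22265625, f(0.0625) = 5.19140625.
Sum = Δx · [f(-2.5625) + f(-1.6875) + f(-0.8125) + f(0.0625)].
Sum ≈ 13.1934.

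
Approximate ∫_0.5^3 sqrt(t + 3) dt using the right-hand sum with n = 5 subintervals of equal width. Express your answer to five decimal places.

Δt = (3 − 0.5)/5 = 0.5.
Right endpoints: 1, 1.5, 2, 2.5, 3.
f(1) ≈ 2.00000, f(1.5) ≈ 2.12132, f(2) ≈ 2.23607, f(2.5) ≈ 2.34521, f(3) ≈ 2.44949.
Sum = Δt · [f(1) + f(1.5) + f(2) + f(2.5) + f(3)].
Sum ≈ 5.57604.

5.57604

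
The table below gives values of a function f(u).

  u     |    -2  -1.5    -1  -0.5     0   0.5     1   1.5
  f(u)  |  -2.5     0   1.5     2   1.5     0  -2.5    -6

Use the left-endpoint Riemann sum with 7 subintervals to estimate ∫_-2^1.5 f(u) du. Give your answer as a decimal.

0

Δu = 0.5.
Sum = 0.5·[(-2.5) + 0 + 1.5 + 2 + 1.5 + 0 + (-2.5)] = 0.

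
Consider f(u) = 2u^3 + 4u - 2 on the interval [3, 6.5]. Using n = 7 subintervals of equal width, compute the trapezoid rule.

915.6875

Δu = (6.5 − 3)/7 = 0.5.
f(3) = 64, f(3.5) = 97.75, f(4) = 142, f(4.5) = 198.25, f(5) = 268, f(5.5) = 352.75, f(6) = 454, f(6.5) = 573.25.
T_7 = (Δu/2)·[f(u_0) + 2f(u_1) + ... + 2f(u_{6}) + f(u_7)].
Sum = 915.6875.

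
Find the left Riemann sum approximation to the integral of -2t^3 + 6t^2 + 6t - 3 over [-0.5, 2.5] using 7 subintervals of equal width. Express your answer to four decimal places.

16.1786

Δt = (2.5 − (-0.5))/7 = 3/7.
Left endpoints: -0.5, -1/14, 5/14, 11/14, 17/14, 23/14, 29/14.
f(-0.5) = -4.25, f(-1/14) = -4661/1372, f(5/14) = -251/1372, f(11/14) = 6103/1372, f(17/14) = 13105/1372, f(23/14) = 19459/1372, f(29/14) = 23869/1372.
Sum = Δt · [f(-0.5) + f(-1/14) + f(5/14) + ...].
Sum ≈ 16.1786.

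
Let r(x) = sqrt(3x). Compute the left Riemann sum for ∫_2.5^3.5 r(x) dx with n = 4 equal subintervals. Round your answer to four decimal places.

2.9333

Δx = (3.5 − 2.5)/4 = 0.25.
Left endpoints: 2.5, 2.75, 3, 3.25.
r(2.5) ≈ 2.7386, r(2.75) ≈ 2.8723, r(3) ≈ 3.0000, r(3.25) ≈ 3.1225.
Sum = Δx · [r(2.5) + r(2.75) + r(3) + r(3.25)].
Sum ≈ 2.9333.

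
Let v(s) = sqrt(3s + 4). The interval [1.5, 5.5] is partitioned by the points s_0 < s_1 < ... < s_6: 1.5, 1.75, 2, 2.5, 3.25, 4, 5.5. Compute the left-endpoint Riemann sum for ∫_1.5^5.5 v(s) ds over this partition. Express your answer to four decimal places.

Subinterval widths: 0.25, 0.25, 0.5, 0.75, 0.75, 1.5.
Left endpoints: 1.5, 1.75, 2, 2.5, 3.25, 4.
v(1.5) ≈ 2.9155, v(1.75) ≈ 3.0414, v(2) ≈ 3.1623, v(2.5) ≈ 3.3912, v(3.25) ≈ 3.7081, v(4) ≈ 4.0000.
Sum = Σ Δs_i · v(s_i).
Sum ≈ 14.3948.

14.3948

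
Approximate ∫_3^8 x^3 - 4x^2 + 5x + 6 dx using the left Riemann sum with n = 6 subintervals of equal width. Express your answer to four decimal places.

Δx = (8 − 3)/6 = 5/6.
Left endpoints: 3, 23/6, 14/3, 5.5, 19/3, 43/6.
f(3) = 12, f(23/6) = 4907/216, f(14/3) = 1184/27, f(5.5) = 78.875, f(19/3) = 3544/27, f(43/6) = 44167/216.
Sum = Δx · [f(3) + f(23/6) + f(14/3) + ...].
Sum ≈ 410.9838.

410.9838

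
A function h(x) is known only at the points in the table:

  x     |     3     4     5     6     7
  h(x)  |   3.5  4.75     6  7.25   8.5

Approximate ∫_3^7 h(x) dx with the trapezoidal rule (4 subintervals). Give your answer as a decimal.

Δx = 1.
T_4 = (1/2)·[3.5 + 2·4.75 + 2·6 + 2·7.25 + 8.5] = 24.

24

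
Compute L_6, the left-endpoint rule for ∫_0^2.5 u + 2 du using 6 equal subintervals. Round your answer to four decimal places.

Δu = (2.5 − 0)/6 = 5/12.
Left endpoints: 0, 5/12, 5/6, 1.25, 5/3, 25/12.
f(0) = 2, f(5/12) = 29/12, f(5/6) = 17/6, f(1.25) = 3.25, f(5/3) = 11/3, f(25/12) = 49/12.
Sum = Δu · [f(0) + f(5/12) + f(5/6) + ...].
Sum ≈ 7.6042.

7.6042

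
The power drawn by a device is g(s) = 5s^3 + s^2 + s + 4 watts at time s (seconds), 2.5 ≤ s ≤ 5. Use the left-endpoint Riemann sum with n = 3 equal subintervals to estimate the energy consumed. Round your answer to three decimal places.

Δs = (5 − 2.5)/3 = 5/6.
Left endpoints: 2.5, 10/3, 25/6.
g(2.5) = 90.875, g(10/3) = 5498/27, g(25/6) = 83639/216.
Sum = Δs · [g(2.5) + g(10/3) + g(25/6)].
Sum ≈ 568.102.

568.102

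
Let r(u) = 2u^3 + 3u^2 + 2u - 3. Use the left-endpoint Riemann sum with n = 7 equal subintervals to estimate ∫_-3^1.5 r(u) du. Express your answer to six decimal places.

-44.219388

Δu = (1.5 − (-3))/7 = 9/14.
Left endpoints: -3, -33/14, -12/7, -15/14, -3/7, 3/14, 6/7.
r(-3) = -36, r(-33/14) = -5913/343, r(-12/7) = -2637/343, r(-15/14) = -2853/686, r(-3/7) = -1188/343, r(3/14) = -828/343, r(6/7) = 747/343.
Sum = Δu · [r(-3) + r(-33/14) + r(-12/7) + ...].
Sum ≈ -44.219388.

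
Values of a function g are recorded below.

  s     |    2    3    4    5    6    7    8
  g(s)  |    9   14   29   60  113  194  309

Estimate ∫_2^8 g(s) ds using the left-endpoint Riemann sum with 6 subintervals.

Δs = 1.
Sum = 1·[9 + 14 + 29 + 60 + 113 + 194] = 419.

419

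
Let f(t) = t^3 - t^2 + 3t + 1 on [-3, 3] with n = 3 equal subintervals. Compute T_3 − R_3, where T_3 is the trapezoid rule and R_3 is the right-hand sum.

-72

T_3 = -16.
R_3 = 56.
T_3 − R_3 = -72.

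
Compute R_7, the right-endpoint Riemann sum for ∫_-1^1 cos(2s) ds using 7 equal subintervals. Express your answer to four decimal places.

0.8844

Δs = (1 − (-1))/7 = 2/7.
Right endpoints: -5/7, -3/7, -1/7, 1/7, 3/7, 5/7, 1.
f(-5/7) ≈ 0.1417, f(-3/7) ≈ 0.6546, f(-1/7) ≈ 0.9595, f(1/7) ≈ 0.9595, f(3/7) ≈ 0.6546, f(5/7) ≈ 0.1417, f(1) ≈ -0.4161.
Sum = Δs · [f(-5/7) + f(-3/7) + f(-1/7) + ...].
Sum ≈ 0.8844.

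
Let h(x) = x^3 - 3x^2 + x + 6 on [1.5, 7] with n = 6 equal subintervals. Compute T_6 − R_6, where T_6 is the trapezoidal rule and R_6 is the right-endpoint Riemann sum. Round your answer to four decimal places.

-93.9010

T_6 ≈ 323.244358.
R_6 ≈ 417.145399.
T_6 − R_6 ≈ -93.9010.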